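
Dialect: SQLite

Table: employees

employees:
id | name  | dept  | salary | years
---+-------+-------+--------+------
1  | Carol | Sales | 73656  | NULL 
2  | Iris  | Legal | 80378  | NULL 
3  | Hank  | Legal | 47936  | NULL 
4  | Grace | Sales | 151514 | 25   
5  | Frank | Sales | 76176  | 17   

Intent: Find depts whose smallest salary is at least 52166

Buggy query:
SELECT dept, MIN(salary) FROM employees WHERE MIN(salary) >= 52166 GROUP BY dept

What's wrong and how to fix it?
Bug: Aggregates like MIN are computed per group after WHERE runs

Fix: Use HAVING for the per-group MIN condition

Corrected query:
SELECT dept, MIN(salary) FROM employees GROUP BY dept HAVING MIN(salary) >= 52166

Result:
dept  | MIN(salary)
------+------------
Sales | 73656      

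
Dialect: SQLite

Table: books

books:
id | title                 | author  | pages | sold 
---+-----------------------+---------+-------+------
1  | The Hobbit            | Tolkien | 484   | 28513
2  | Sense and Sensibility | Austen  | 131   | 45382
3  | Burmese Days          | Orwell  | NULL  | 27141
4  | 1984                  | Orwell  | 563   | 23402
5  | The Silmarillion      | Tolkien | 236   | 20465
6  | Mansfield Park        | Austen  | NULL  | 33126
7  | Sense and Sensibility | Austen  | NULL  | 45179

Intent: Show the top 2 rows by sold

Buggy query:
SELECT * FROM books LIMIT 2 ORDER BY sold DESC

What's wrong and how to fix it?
Bug: ORDER BY cannot follow LIMIT; LIMIT is the final clause

Fix: Sort with ORDER BY, then apply LIMIT

Corrected query:
SELECT * FROM books ORDER BY sold DESC LIMIT 2

Result:
id | title                 | author | pages | sold 
---+-----------------------+--------+-------+------
2  | Sense and Sensibility | Austen | 131   | 45382
7  | Sense and Sensibility | Austen | NULL  | 45179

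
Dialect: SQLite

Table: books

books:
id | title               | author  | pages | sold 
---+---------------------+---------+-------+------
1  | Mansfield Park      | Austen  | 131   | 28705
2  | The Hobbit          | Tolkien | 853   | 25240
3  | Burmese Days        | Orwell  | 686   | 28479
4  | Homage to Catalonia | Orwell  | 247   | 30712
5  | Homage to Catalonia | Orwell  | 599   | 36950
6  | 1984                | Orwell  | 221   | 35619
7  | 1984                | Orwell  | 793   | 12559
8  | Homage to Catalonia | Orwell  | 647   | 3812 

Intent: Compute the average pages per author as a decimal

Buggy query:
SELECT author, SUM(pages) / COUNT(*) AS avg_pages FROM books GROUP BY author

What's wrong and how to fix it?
Bug: Both operands are integers, so '/' performs integer division and truncates

Fix: Cast one side to REAL so the division keeps the fractional part

Corrected query:
SELECT author, SUM(pages) * 1.0 / COUNT(*) AS avg_pages FROM books GROUP BY author

Result:
author  | avg_pages 
--------+-----------
Austen  | 131       
Orwell  | 532.166667
Tolkien | 853       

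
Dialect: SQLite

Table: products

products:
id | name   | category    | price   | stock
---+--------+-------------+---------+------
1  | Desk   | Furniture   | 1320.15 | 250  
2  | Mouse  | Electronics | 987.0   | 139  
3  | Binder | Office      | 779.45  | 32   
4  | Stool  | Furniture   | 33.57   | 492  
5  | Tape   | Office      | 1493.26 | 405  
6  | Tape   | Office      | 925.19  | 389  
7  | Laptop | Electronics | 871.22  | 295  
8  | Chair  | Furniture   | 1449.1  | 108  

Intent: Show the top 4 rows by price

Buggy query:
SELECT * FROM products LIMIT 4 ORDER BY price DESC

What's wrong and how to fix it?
Bug: ORDER BY cannot follow LIMIT; LIMIT is the final clause

Fix: Sort with ORDER BY, then apply LIMIT

Corrected query:
SELECT * FROM products ORDER BY price DESC LIMIT 4

Result:
id | name  | category    | price   | stock
---+-------+-------------+---------+------
5  | Tape  | Office      | 1493.26 | 405  
8  | Chair | Furniture   | 1449.1  | 108  
1  | Desk  | Furniture   | 1320.15 | 250  
2  | Mouse | Electronics | 987     | 139  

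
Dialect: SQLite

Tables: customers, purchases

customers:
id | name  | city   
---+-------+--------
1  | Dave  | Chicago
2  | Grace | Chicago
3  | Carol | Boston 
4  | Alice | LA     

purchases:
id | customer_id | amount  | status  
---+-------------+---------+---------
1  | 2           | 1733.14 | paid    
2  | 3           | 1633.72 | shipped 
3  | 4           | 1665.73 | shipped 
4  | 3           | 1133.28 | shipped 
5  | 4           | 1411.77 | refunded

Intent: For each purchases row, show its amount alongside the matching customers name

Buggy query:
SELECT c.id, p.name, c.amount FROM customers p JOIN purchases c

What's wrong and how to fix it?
Bug: JOIN with no ON clause produces a cartesian product; every purchases row pairs with every customers row

Fix: Specify the join condition linking the foreign key to the parent id

Corrected query:
SELECT c.id, p.name, c.amount FROM customers p JOIN purchases c ON c.customer_id = p.id

Result:
id | name  | amount 
---+-------+--------
1  | Grace | 1733.14
2  | Carol | 1633.72
3  | Alice | 1665.73
4  | Carol | 1133.28
5  | Alice | 1411.77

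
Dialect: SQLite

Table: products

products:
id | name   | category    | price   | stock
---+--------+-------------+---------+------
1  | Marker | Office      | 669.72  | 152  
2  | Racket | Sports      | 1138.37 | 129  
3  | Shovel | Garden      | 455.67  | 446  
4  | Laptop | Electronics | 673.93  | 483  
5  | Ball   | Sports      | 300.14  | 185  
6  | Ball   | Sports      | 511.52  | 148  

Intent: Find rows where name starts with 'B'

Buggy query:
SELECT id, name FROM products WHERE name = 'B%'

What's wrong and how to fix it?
Bug: '=' compares the literal string including the % character; pattern matching needs LIKE

Fix: Replace '=' with LIKE so 'B%' is treated as a pattern

Corrected query:
SELECT id, name FROM products WHERE name LIKE 'B%'

Result:
id | name
---+-----
5  | Ball
6  | Ball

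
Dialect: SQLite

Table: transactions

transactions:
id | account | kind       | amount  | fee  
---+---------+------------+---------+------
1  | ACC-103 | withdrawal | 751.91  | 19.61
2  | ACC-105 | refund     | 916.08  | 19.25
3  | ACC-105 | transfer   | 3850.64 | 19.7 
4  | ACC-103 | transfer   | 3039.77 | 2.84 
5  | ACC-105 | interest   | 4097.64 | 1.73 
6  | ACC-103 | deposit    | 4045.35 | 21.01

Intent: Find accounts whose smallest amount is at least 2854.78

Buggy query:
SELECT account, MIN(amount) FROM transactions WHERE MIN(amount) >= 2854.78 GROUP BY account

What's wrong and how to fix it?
Bug: Aggregates like MIN are computed per group after WHERE runs

Fix: Use HAVING for the per-group MIN condition

Corrected query:
SELECT account, MIN(amount) FROM transactions GROUP BY account HAVING MIN(amount) >= 2854.78

Result:
(no rows)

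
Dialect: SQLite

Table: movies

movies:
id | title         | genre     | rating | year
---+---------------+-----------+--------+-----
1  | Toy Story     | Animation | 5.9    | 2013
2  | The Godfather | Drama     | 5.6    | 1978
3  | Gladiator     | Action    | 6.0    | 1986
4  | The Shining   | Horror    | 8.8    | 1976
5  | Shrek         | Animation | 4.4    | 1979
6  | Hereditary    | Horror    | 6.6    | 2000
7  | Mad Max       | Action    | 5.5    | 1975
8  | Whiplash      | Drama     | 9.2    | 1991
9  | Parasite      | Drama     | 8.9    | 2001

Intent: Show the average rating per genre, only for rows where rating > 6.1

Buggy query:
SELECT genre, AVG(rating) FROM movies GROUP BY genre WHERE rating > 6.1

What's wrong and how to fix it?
Bug: Row-level WHERE must come before GROUP BY in the clause order

Fix: Place WHERE between FROM and GROUP BY

Corrected query:
SELECT genre, AVG(rating) FROM movies WHERE rating > 6.1 GROUP BY genre

Result:
genre  | AVG(rating)
-------+------------
Drama  | 9.05       
Horror | 7.7        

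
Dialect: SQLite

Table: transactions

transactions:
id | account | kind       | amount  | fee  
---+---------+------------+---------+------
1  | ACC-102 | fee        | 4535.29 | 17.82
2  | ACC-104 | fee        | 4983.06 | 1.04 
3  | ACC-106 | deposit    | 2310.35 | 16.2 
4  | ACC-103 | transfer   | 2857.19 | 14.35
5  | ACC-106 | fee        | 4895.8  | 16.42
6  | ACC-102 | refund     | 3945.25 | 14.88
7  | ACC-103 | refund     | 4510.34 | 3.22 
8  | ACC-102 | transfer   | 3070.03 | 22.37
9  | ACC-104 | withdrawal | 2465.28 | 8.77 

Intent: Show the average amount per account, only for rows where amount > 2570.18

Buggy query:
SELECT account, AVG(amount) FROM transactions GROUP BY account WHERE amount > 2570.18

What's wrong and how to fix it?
Bug: Row-level WHERE must come before GROUP BY in the clause order

Fix: Place WHERE between FROM and GROUP BY

Corrected query:
SELECT account, AVG(amount) FROM transactions WHERE amount > 2570.18 GROUP BY account

Result:
account | AVG(amount)
--------+------------
ACC-102 | 3850.19    
ACC-103 | 3683.765   
ACC-104 | 4983.06    
ACC-106 | 4895.8     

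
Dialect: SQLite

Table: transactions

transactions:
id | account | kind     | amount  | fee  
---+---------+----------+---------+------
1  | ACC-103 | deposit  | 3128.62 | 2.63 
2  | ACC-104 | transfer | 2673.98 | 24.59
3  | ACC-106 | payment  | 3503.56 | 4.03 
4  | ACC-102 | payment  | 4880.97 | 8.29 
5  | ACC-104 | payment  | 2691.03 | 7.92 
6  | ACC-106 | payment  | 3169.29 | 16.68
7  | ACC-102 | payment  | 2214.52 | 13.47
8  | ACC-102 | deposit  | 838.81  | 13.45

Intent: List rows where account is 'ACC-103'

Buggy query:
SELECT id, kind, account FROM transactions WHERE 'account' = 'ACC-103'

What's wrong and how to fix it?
Bug: 'account' in single quotes is a string literal, not the column; the comparison is literal-vs-literal and never true

Fix: Remove the quotes around the column name (or use double quotes for an identifier)

Corrected query:
SELECT id, kind, account FROM transactions WHERE account = 'ACC-103'

Result:
id | kind    | account
---+---------+--------
1  | deposit | ACC-103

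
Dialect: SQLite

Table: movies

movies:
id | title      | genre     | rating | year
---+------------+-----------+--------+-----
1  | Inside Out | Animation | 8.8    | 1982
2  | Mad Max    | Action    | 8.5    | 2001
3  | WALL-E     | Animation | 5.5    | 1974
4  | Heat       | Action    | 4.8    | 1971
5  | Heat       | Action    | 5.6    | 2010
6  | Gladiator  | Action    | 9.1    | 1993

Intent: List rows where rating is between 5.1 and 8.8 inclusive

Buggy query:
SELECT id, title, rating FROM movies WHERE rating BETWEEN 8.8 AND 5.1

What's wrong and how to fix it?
Bug: BETWEEN expects the lower bound first; with 8.8 AND 5.1 the range is empty

Fix: Swap the bounds so the smaller value comes first

Corrected query:
SELECT id, title, rating FROM movies WHERE rating BETWEEN 5.1 AND 8.8

Result:
id | title      | rating
---+------------+-------
1  | Inside Out | 8.8   
2  | Mad Max    | 8.5   
3  | WALL-E     | 5.5   
5  | Heat       | 5.6   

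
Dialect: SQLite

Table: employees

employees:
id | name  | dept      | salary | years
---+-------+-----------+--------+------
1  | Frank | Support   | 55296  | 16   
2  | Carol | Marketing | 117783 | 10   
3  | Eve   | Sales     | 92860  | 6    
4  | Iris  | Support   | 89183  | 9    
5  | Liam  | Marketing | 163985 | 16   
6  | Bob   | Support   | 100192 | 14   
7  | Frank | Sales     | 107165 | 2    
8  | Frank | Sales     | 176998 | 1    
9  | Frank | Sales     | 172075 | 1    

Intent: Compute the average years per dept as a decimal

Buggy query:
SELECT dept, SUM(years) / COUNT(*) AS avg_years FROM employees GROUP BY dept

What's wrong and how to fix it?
Bug: Both operands are integers, so '/' performs integer division and truncates

Fix: Multiply by 1.0 (or CAST to REAL) to force floating-point division

Corrected query:
SELECT dept, SUM(years) * 1.0 / COUNT(*) AS avg_years FROM employees GROUP BY dept

Result:
dept      | avg_years
----------+----------
Marketing | 13       
Sales     | 2.5      
Support   | 13       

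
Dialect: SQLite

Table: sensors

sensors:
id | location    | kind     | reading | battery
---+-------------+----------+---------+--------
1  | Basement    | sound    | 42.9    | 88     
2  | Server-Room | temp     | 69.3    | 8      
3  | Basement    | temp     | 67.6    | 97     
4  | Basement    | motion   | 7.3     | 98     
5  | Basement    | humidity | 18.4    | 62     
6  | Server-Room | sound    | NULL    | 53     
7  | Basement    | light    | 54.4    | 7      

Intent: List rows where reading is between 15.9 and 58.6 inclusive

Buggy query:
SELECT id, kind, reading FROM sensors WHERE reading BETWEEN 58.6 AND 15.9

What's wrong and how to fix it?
Bug: The bounds are reversed; BETWEEN a AND b requires a <= b to match anything

Fix: Swap the bounds so the smaller value comes first

Corrected query:
SELECT id, kind, reading FROM sensors WHERE reading BETWEEN 15.9 AND 58.6

Result:
id | kind     | reading
---+----------+--------
1  | sound    | 42.9   
5  | humidity | 18.4   
7  | light    | 54.4   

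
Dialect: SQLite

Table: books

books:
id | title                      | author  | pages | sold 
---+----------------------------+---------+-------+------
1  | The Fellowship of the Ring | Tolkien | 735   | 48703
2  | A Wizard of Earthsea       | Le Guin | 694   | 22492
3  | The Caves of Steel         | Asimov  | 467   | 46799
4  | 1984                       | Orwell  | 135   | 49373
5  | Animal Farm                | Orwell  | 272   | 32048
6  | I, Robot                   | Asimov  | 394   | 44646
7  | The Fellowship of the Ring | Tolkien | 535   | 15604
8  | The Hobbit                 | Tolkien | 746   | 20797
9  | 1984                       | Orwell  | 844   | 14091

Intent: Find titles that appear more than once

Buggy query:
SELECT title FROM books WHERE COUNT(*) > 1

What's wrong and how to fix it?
Bug: WHERE can't reference COUNT(*); aggregates are computed after WHERE

Fix: Group first, then use HAVING for the count condition

Corrected query:
SELECT title FROM books GROUP BY title HAVING COUNT(*) > 1

Result:
title                     
--------------------------
1984                      
The Fellowship of the Ring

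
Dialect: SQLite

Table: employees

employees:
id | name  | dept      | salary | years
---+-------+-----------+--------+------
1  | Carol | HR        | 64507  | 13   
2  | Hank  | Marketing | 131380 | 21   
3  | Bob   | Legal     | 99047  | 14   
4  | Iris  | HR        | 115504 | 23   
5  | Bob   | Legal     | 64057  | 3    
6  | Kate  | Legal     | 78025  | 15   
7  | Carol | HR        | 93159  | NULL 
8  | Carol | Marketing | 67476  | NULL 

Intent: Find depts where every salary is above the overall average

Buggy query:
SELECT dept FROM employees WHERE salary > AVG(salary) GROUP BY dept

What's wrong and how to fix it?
Bug: AVG() is an aggregate; it can't sit directly in WHERE

Fix: Compute the overall average in a scalar subquery and compare each group's MIN against it in HAVING

Corrected query:
SELECT dept FROM employees GROUP BY dept HAVING MIN(salary) > (SELECT AVG(salary) FROM employees)

Result:
(no rows)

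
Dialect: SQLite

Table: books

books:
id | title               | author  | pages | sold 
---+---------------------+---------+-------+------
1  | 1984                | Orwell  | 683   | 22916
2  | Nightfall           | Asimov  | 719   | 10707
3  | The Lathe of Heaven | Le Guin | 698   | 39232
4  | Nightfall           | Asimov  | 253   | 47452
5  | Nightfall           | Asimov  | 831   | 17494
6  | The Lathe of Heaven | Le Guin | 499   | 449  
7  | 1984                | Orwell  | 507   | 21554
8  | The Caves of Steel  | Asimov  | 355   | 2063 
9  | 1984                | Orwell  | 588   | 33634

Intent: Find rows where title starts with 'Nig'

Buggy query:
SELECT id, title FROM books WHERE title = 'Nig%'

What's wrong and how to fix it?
Bug: '=' compares the literal string including the % character; pattern matching needs LIKE

Fix: Use LIKE for wildcard pattern matching

Corrected query:
SELECT id, title FROM books WHERE title LIKE 'Nig%'

Result:
id | title    
---+----------
2  | Nightfall
4  | Nightfall
5  | Nightfall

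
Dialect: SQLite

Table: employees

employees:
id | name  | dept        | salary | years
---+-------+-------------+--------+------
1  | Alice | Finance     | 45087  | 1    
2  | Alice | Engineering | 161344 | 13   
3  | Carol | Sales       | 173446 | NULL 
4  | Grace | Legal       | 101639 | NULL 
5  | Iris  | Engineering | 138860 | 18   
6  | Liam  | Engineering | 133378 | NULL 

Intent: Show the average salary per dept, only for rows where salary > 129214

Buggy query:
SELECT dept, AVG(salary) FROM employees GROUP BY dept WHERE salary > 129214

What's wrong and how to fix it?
Bug: Row-level WHERE must come before GROUP BY in the clause order

Fix: Move the WHERE clause before GROUP BY

Corrected query:
SELECT dept, AVG(salary) FROM employees WHERE salary > 129214 GROUP BY dept

Result:
dept        | AVG(salary)  
------------+--------------
Engineering | 144527.333333
Sales       | 173446       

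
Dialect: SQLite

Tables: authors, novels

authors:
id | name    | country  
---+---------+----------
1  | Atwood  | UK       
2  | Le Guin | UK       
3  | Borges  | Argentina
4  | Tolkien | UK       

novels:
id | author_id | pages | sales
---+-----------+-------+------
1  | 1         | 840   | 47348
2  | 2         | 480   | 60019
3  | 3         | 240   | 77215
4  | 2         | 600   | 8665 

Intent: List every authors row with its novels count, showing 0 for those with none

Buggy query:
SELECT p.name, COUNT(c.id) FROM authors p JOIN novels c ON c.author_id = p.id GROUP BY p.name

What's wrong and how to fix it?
Bug: INNER JOIN drops authors rows that have no matching novels rows

Fix: Use LEFT JOIN so parents without children still appear (COUNT(c.id) gives 0)

Corrected query:
SELECT p.name, COUNT(c.id) FROM authors p LEFT JOIN novels c ON c.author_id = p.id GROUP BY p.name

Result:
name    | COUNT(c.id)
--------+------------
Atwood  | 1          
Borges  | 1          
Le Guin | 2          
Tolkien | 0          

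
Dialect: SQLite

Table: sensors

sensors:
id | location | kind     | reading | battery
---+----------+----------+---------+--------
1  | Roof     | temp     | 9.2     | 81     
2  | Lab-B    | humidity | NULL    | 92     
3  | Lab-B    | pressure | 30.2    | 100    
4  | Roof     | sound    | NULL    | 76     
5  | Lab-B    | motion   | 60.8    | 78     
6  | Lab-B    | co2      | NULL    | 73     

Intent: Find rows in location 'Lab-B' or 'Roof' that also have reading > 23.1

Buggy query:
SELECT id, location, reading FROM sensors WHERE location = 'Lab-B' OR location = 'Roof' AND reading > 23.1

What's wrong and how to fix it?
Bug: AND binds tighter than OR, so this parses as location = 'Lab-B' OR (location = 'Roof' AND reading > 23.1)

Fix: Group the OR with parentheses (or use IN), then AND the threshold

Corrected query:
SELECT id, location, reading FROM sensors WHERE (location = 'Lab-B' OR location = 'Roof') AND reading > 23.1

Result:
id | location | reading
---+----------+--------
3  | Lab-B    | 30.2   
5  | Lab-B    | 60.8   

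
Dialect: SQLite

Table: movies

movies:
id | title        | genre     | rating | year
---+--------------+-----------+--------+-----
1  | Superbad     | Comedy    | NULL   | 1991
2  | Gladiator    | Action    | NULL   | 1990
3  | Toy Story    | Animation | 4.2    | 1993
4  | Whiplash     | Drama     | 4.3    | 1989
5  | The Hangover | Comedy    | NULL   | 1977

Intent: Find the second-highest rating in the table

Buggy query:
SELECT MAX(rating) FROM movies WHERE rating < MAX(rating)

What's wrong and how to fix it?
Bug: MAX(rating) on the right of the comparison is an aggregate-in-WHERE error

Fix: Put the inner MAX in a scalar subquery

Corrected query:
SELECT MAX(rating) FROM movies WHERE rating < (SELECT MAX(rating) FROM movies)

Result:
MAX(rating)
-----------
4.2        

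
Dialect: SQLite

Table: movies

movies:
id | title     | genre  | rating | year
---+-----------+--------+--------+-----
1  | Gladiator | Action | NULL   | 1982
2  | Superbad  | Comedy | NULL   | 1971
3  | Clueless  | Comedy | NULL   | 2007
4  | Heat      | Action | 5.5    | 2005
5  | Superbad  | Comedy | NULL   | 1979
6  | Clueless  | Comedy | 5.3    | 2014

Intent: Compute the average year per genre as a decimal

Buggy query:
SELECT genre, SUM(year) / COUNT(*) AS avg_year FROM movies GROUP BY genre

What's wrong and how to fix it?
Bug: SUM(year) and COUNT(*) are both integers; the division truncates the fractional part

Fix: Multiply by 1.0 (or CAST to REAL) to force floating-point division

Corrected query:
SELECT genre, SUM(year) * 1.0 / COUNT(*) AS avg_year FROM movies GROUP BY genre

Result:
genre  | avg_year
-------+---------
Action | 1993.5  
Comedy | 1992.75 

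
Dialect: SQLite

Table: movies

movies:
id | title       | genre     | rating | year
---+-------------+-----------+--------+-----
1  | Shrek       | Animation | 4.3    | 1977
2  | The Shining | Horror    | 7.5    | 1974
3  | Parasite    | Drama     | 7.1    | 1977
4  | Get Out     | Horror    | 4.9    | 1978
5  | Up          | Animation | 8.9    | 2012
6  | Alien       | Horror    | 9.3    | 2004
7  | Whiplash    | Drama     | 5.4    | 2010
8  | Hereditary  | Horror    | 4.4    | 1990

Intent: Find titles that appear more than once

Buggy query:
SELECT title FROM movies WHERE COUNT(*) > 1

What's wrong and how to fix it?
Bug: COUNT(*) is an aggregate and cannot be used in WHERE

Fix: Group first, then use HAVING for the count condition

Corrected query:
SELECT title FROM movies GROUP BY title HAVING COUNT(*) > 1

Result:
(no rows)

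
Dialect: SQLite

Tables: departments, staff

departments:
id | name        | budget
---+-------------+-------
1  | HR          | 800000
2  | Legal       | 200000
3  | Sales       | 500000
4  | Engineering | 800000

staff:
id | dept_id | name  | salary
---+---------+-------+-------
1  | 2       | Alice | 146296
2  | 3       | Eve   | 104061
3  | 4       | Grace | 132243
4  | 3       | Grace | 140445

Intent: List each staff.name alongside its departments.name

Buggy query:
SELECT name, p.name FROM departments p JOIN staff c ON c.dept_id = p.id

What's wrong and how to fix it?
Bug: 'name' exists in both joined tables, so the database can't tell which one is meant

Fix: Qualify the column with its table alias (c.name)

Corrected query:
SELECT c.name, p.name FROM departments p JOIN staff c ON c.dept_id = p.id

Result:
name  | name       
------+------------
Alice | Legal      
Eve   | Sales      
Grace | Engineering
Grace | Sales      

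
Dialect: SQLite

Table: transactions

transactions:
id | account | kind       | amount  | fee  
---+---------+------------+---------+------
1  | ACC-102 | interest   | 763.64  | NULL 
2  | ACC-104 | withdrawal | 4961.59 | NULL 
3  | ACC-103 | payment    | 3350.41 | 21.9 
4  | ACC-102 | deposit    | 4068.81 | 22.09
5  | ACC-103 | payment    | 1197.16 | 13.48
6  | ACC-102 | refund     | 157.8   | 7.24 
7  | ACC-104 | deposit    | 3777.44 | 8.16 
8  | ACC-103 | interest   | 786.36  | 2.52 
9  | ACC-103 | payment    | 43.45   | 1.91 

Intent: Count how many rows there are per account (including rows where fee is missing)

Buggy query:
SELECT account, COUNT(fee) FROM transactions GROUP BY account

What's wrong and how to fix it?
Bug: COUNT(column) counts non-NULL values only; rows with NULL fee aren't counted

Fix: Use COUNT(*) to count all rows regardless of NULL

Corrected query:
SELECT account, COUNT(*) FROM transactions GROUP BY account

Result:
account | COUNT(*)
--------+---------
ACC-102 | 3       
ACC-103 | 4       
ACC-104 | 2       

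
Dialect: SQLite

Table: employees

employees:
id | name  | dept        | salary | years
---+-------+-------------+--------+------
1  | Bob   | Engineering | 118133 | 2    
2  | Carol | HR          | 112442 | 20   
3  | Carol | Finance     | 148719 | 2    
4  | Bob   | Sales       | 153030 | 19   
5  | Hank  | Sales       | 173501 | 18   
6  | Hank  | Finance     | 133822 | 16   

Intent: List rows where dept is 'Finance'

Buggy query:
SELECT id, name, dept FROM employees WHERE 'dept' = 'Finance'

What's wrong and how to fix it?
Bug: Single quotes denote string literals in SQL; the column name is being compared as a constant string

Fix: Reference the column as dept without single quotes

Corrected query:
SELECT id, name, dept FROM employees WHERE dept = 'Finance'

Result:
id | name  | dept   
---+-------+--------
3  | Carol | Finance
6  | Hank  | Finance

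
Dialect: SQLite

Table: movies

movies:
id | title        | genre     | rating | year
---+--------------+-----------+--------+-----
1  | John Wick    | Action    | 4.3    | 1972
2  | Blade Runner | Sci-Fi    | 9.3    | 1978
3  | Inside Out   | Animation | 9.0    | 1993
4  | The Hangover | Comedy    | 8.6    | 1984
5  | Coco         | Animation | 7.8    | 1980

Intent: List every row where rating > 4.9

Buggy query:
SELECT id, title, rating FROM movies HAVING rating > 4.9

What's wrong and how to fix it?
Bug: This is a non-aggregate query (no GROUP BY, no aggregates), so in SQLite the HAVING clause is invalid here; a row-level condition belongs in WHERE

Fix: Use WHERE for row-level filtering

Corrected query:
SELECT id, title, rating FROM movies WHERE rating > 4.9

Result:
id | title        | rating
---+--------------+-------
2  | Blade Runner | 9.3   
3  | Inside Out   | 9     
4  | The Hangover | 8.6   
5  | Coco         | 7.8   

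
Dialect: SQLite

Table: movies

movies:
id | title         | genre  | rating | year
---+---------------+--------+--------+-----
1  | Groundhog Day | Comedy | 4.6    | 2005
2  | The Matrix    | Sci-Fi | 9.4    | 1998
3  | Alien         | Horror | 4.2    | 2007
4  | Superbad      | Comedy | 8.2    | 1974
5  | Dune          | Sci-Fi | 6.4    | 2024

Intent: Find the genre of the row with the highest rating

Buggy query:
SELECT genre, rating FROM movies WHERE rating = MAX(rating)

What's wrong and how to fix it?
Bug: WHERE is evaluated per row; an aggregate over the whole table isn't defined there

Fix: Wrap MAX in a scalar subquery so WHERE compares against a single value

Corrected query:
SELECT genre, rating FROM movies WHERE rating = (SELECT MAX(rating) FROM movies)

Result:
genre  | rating
-------+-------
Sci-Fi | 9.4   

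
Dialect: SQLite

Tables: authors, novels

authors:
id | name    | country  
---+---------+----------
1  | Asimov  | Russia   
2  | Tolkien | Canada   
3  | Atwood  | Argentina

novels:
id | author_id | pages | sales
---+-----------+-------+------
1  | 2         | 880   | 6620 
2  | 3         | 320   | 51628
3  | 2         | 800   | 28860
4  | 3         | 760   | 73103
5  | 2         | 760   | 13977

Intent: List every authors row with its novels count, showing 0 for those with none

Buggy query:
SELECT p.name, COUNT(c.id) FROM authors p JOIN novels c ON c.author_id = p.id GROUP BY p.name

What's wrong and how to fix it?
Bug: An inner join excludes parents with zero children

Fix: Switch to LEFT JOIN to retain unmatched parent rows

Corrected query:
SELECT p.name, COUNT(c.id) FROM authors p LEFT JOIN novels c ON c.author_id = p.id GROUP BY p.name

Result:
name    | COUNT(c.id)
--------+------------
Asimov  | 0          
Atwood  | 2          
Tolkien | 3          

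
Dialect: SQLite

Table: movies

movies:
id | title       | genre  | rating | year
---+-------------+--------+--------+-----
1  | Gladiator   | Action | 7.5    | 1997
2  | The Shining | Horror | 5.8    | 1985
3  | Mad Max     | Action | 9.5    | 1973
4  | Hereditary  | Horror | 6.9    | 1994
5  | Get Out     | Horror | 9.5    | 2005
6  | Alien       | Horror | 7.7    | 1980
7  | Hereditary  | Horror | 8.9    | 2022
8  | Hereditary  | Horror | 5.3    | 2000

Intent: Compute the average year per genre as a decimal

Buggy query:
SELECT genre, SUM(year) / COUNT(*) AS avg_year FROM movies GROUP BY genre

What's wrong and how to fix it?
Bug: SUM(year) and COUNT(*) are both integers; the division truncates the fractional part

Fix: Cast one side to REAL so the division keeps the fractional part

Corrected query:
SELECT genre, SUM(year) * 1.0 / COUNT(*) AS avg_year FROM movies GROUP BY genre

Result:
genre  | avg_year   
-------+------------
Action | 1985       
Horror | 1997.666667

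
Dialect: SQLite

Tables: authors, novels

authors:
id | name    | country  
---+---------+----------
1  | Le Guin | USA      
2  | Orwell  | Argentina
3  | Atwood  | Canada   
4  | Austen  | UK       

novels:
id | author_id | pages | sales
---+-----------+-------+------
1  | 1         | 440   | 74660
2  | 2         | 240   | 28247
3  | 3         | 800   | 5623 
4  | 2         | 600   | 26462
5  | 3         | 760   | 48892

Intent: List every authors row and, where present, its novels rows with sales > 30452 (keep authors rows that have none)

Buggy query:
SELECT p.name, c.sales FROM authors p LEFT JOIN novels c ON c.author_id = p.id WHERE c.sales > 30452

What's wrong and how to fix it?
Bug: A WHERE condition on the right-hand table after LEFT JOIN drops unmatched parents

Fix: Put 'c.sales > 30452' in the JOIN's ON clause instead of WHERE

Corrected query:
SELECT p.name, c.sales FROM authors p LEFT JOIN novels c ON c.author_id = p.id AND c.sales > 30452

Result:
name    | sales
--------+------
Le Guin | 74660
Orwell  | NULL 
Atwood  | 48892
Austen  | NULL 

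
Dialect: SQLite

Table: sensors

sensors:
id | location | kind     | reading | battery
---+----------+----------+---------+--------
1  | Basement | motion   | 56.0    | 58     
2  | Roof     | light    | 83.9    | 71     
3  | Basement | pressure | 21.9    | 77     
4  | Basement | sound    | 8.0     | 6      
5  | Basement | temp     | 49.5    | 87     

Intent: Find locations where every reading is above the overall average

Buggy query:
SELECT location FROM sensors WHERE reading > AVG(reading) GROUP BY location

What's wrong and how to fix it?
Bug: WHERE evaluates per row before aggregation, so AVG() is unavailable

Fix: Compute the overall average in a scalar subquery and compare each group's MIN against it in HAVING

Corrected query:
SELECT location FROM sensors GROUP BY location HAVING MIN(reading) > (SELECT AVG(reading) FROM sensors)

Result:
location
--------
Roof    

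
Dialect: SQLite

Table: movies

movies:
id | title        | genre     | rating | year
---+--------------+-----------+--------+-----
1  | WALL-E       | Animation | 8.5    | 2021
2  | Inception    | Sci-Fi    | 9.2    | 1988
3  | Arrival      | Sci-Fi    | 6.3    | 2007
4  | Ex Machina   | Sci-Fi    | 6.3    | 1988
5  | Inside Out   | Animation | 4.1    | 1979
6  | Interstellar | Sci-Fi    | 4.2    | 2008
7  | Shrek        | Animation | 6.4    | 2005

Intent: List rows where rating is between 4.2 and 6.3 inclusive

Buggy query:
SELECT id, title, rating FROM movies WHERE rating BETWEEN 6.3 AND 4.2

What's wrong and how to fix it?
Bug: The bounds are reversed; BETWEEN a AND b requires a <= b to match anything

Fix: Write BETWEEN 4.2 AND 6.3

Corrected query:
SELECT id, title, rating FROM movies WHERE rating BETWEEN 4.2 AND 6.3

Result:
id | title        | rating
---+--------------+-------
3  | Arrival      | 6.3   
4  | Ex Machina   | 6.3   
6  | Interstellar | 4.2   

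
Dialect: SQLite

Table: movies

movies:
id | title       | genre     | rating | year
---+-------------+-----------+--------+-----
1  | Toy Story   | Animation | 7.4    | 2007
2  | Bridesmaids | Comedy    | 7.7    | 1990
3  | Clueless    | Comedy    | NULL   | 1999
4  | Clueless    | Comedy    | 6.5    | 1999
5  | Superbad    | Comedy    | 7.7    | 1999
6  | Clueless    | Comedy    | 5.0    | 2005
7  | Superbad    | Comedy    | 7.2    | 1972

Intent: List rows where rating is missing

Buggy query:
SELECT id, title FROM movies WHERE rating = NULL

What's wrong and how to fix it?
Bug: Comparing to NULL with '=' never matches; NULL = NULL is unknown, not true

Fix: Replace '= NULL' with 'IS NULL'

Corrected query:
SELECT id, title FROM movies WHERE rating IS NULL

Result:
id | title   
---+---------
3  | Clueless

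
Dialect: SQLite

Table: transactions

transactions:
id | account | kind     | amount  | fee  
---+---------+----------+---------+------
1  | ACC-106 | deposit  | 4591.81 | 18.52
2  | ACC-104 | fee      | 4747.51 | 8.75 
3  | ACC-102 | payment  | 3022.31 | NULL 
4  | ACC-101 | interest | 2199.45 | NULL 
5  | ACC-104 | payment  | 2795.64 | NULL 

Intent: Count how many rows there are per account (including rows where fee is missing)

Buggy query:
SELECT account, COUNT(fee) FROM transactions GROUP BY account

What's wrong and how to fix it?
Bug: COUNT(fee) skips NULLs, so groups with missing fee are undercounted

Fix: Replace COUNT(fee) with COUNT(*)

Corrected query:
SELECT account, COUNT(*) FROM transactions GROUP BY account

Result:
account | COUNT(*)
--------+---------
ACC-101 | 1       
ACC-102 | 1       
ACC-104 | 2       
ACC-106 | 1       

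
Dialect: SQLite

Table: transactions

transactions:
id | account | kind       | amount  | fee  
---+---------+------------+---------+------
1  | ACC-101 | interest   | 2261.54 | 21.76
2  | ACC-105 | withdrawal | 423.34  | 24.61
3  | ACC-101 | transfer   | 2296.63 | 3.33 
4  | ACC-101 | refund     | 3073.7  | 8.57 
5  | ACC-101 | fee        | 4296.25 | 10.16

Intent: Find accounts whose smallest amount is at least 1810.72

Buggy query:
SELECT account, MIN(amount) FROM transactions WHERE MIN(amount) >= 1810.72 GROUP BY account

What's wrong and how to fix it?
Bug: MIN() in WHERE is a misuse of aggregate

Fix: Use HAVING for the per-group MIN condition

Corrected query:
SELECT account, MIN(amount) FROM transactions GROUP BY account HAVING MIN(amount) >= 1810.72

Result:
account | MIN(amount)
--------+------------
ACC-101 | 2261.54    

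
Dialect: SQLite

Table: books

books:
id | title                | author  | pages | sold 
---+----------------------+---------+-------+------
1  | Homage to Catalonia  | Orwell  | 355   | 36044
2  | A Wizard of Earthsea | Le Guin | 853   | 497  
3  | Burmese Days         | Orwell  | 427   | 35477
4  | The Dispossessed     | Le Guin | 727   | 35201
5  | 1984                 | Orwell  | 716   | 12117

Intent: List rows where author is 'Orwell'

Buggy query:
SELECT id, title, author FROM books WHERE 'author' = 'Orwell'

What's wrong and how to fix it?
Bug: 'author' in single quotes is a string literal, not the column; the comparison is literal-vs-literal and never true

Fix: Reference the column as author without single quotes

Corrected query:
SELECT id, title, author FROM books WHERE author = 'Orwell'

Result:
id | title               | author
---+---------------------+-------
1  | Homage to Catalonia | Orwell
3  | Burmese Days        | Orwell
5  | 1984                | Orwell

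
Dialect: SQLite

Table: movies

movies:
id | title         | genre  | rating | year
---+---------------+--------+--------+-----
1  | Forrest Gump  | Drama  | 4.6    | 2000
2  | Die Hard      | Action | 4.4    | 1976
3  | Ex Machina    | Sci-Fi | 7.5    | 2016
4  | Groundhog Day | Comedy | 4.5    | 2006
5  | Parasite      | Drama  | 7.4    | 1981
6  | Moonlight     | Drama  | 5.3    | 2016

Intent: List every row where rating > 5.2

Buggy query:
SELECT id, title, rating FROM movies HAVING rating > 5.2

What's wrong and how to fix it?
Bug: This is a non-aggregate query (no GROUP BY, no aggregates), so in SQLite the HAVING clause is invalid here; a row-level condition belongs in WHERE

Fix: Use WHERE for row-level filtering

Corrected query:
SELECT id, title, rating FROM movies WHERE rating > 5.2

Result:
id | title      | rating
---+------------+-------
3  | Ex Machina | 7.5   
5  | Parasite   | 7.4   
6  | Moonlight  | 5.3   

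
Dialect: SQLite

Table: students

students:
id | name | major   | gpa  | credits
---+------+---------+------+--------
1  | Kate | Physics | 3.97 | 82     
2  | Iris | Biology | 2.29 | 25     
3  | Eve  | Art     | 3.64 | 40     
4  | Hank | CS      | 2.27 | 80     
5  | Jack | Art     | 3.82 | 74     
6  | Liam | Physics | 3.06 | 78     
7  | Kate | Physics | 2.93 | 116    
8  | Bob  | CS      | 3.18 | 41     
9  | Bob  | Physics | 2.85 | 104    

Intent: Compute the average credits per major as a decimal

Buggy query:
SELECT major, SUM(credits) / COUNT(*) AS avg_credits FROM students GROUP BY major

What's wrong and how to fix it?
Bug: Both operands are integers, so '/' performs integer division and truncates

Fix: Multiply by 1.0 (or CAST to REAL) to force floating-point division

Corrected query:
SELECT major, SUM(credits) * 1.0 / COUNT(*) AS avg_credits FROM students GROUP BY major

Result:
major   | avg_credits
--------+------------
Art     | 57         
Biology | 25         
CS      | 60.5       
Physics | 95         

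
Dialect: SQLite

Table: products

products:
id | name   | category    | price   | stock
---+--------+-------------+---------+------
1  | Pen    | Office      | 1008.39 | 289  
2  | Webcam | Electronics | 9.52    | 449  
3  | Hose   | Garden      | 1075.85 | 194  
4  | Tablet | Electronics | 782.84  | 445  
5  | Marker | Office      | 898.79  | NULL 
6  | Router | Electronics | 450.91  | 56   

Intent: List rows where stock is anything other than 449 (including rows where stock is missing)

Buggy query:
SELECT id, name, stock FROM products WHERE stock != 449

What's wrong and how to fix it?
Bug: Inequality against NULL is unknown, not true; rows with NULL are dropped

Fix: Handle NULL separately with IS NULL alongside the inequality

Corrected query:
SELECT id, name, stock FROM products WHERE stock != 449 OR stock IS NULL

Result:
id | name   | stock
---+--------+------
1  | Pen    | 289  
3  | Hose   | 194  
4  | Tablet | 445  
5  | Marker | NULL 
6  | Router | 56   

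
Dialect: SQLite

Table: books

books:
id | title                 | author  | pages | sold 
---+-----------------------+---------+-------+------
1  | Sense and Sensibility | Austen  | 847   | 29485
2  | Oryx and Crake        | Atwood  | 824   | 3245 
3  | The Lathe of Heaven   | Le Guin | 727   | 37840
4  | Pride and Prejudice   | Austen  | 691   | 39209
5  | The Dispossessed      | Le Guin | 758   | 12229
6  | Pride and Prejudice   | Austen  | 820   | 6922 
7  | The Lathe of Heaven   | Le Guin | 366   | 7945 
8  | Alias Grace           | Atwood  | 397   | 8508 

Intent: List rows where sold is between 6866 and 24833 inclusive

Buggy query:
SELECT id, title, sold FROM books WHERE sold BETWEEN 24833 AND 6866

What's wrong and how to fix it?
Bug: The bounds are reversed; BETWEEN a AND b requires a <= b to match anything

Fix: Write BETWEEN 6866 AND 24833

Corrected query:
SELECT id, title, sold FROM books WHERE sold BETWEEN 6866 AND 24833

Result:
id | title               | sold 
---+---------------------+------
5  | The Dispossessed    | 12229
6  | Pride and Prejudice | 6922 
7  | The Lathe of Heaven | 7945 
8  | Alias Grace         | 8508 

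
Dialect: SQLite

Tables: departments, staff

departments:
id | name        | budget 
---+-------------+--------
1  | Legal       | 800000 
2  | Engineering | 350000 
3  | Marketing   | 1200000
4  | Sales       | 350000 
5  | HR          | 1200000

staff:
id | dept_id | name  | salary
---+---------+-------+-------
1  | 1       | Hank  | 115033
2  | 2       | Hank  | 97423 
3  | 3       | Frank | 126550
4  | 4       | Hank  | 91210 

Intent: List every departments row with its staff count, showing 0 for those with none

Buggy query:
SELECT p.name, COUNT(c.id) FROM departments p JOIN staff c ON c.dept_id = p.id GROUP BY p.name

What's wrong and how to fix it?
Bug: INNER JOIN drops departments rows that have no matching staff rows

Fix: Switch to LEFT JOIN to retain unmatched parent rows

Corrected query:
SELECT p.name, COUNT(c.id) FROM departments p LEFT JOIN staff c ON c.dept_id = p.id GROUP BY p.name

Result:
name        | COUNT(c.id)
------------+------------
Engineering | 1          
HR          | 0          
Legal       | 1          
Marketing   | 1          
Sales       | 1          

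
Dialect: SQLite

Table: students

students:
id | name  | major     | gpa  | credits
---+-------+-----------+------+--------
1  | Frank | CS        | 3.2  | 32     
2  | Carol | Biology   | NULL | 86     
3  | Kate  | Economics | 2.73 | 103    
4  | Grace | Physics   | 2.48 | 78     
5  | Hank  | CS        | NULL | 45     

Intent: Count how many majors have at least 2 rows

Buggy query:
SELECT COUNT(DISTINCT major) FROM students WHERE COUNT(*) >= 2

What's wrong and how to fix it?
Bug: WHERE filters individual rows, not groups, so a group-level COUNT is invalid there

Fix: Group first with HAVING COUNT(*) >= 2, then COUNT the resulting groups

Corrected query:
SELECT COUNT(*) FROM (SELECT major FROM students GROUP BY major HAVING COUNT(*) >= 2)

Result:
COUNT(*)
--------
1       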